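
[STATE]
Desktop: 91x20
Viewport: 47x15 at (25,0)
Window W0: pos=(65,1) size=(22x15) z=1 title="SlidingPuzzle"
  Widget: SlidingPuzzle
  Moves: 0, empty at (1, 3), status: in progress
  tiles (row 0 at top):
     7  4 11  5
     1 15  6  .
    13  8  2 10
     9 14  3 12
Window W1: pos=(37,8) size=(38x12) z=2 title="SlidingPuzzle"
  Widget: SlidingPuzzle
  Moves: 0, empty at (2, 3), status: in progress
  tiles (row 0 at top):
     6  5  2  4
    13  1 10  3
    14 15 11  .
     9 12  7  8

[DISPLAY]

                                               
                                        ┏━━━━━━
                                        ┃ Slidi
                                        ┠──────
                                        ┃┌────┬
                                        ┃│  7 │
                                        ┃├────┼
                                        ┃│  1 │
            ┏━━━━━━━━━━━━━━━━━━━━━━━━━━━━━━━━━━
            ┃ SlidingPuzzle                    
            ┠──────────────────────────────────
            ┃┌────┬────┬────┬────┐             
            ┃│  6 │  5 │  2 │  4 │             
            ┃├────┼────┼────┼────┤             
            ┃│ 13 │  1 │ 10 │  3 │             


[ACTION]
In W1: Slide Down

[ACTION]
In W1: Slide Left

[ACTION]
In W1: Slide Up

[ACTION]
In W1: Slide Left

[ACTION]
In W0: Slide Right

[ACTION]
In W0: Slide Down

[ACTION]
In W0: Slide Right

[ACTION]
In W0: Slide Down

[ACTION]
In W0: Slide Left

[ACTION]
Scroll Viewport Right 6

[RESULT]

                                               
                                  ┏━━━━━━━━━━━━
                                  ┃ SlidingPuzz
                                  ┠────────────
                                  ┃┌────┬────┬─
                                  ┃│  7 │  4 │ 
                                  ┃├────┼────┼─
                                  ┃│  1 │ 15 │ 
      ┏━━━━━━━━━━━━━━━━━━━━━━━━━━━━━━━━━━━━┓─┼─
      ┃ SlidingPuzzle                      ┃ │ 
      ┠────────────────────────────────────┨─┼─
      ┃┌────┬────┬────┬────┐               ┃ │ 
      ┃│  6 │  5 │  2 │  4 │               ┃─┴─
      ┃├────┼────┼────┼────┤               ┃   
      ┃│ 13 │  1 │ 10 │  3 │               ┃   


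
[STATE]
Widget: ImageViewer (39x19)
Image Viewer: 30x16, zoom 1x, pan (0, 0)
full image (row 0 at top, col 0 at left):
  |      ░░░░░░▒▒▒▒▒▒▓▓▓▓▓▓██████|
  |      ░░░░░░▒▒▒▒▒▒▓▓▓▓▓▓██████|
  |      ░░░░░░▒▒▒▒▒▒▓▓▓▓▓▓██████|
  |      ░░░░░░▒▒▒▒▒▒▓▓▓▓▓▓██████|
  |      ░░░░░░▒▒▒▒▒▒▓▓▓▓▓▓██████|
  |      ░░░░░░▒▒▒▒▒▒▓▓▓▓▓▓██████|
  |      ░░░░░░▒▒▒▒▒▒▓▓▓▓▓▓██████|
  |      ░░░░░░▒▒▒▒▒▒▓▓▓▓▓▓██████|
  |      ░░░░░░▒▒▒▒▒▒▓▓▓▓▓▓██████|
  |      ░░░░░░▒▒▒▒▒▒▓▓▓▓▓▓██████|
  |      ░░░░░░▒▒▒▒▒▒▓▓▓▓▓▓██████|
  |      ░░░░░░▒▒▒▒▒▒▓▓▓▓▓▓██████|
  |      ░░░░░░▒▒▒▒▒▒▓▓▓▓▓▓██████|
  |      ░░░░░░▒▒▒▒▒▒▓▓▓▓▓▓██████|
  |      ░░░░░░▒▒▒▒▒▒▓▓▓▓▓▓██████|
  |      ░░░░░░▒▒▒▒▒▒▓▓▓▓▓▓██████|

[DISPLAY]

      ░░░░░░▒▒▒▒▒▒▓▓▓▓▓▓██████         
      ░░░░░░▒▒▒▒▒▒▓▓▓▓▓▓██████         
      ░░░░░░▒▒▒▒▒▒▓▓▓▓▓▓██████         
      ░░░░░░▒▒▒▒▒▒▓▓▓▓▓▓██████         
      ░░░░░░▒▒▒▒▒▒▓▓▓▓▓▓██████         
      ░░░░░░▒▒▒▒▒▒▓▓▓▓▓▓██████         
      ░░░░░░▒▒▒▒▒▒▓▓▓▓▓▓██████         
      ░░░░░░▒▒▒▒▒▒▓▓▓▓▓▓██████         
      ░░░░░░▒▒▒▒▒▒▓▓▓▓▓▓██████         
      ░░░░░░▒▒▒▒▒▒▓▓▓▓▓▓██████         
      ░░░░░░▒▒▒▒▒▒▓▓▓▓▓▓██████         
      ░░░░░░▒▒▒▒▒▒▓▓▓▓▓▓██████         
      ░░░░░░▒▒▒▒▒▒▓▓▓▓▓▓██████         
      ░░░░░░▒▒▒▒▒▒▓▓▓▓▓▓██████         
      ░░░░░░▒▒▒▒▒▒▓▓▓▓▓▓██████         
      ░░░░░░▒▒▒▒▒▒▓▓▓▓▓▓██████         
                                       
                                       
                                       


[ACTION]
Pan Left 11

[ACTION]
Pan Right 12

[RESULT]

▒▒▒▒▒▒▓▓▓▓▓▓██████                     
▒▒▒▒▒▒▓▓▓▓▓▓██████                     
▒▒▒▒▒▒▓▓▓▓▓▓██████                     
▒▒▒▒▒▒▓▓▓▓▓▓██████                     
▒▒▒▒▒▒▓▓▓▓▓▓██████                     
▒▒▒▒▒▒▓▓▓▓▓▓██████                     
▒▒▒▒▒▒▓▓▓▓▓▓██████                     
▒▒▒▒▒▒▓▓▓▓▓▓██████                     
▒▒▒▒▒▒▓▓▓▓▓▓██████                     
▒▒▒▒▒▒▓▓▓▓▓▓██████                     
▒▒▒▒▒▒▓▓▓▓▓▓██████                     
▒▒▒▒▒▒▓▓▓▓▓▓██████                     
▒▒▒▒▒▒▓▓▓▓▓▓██████                     
▒▒▒▒▒▒▓▓▓▓▓▓██████                     
▒▒▒▒▒▒▓▓▓▓▓▓██████                     
▒▒▒▒▒▒▓▓▓▓▓▓██████                     
                                       
                                       
                                       


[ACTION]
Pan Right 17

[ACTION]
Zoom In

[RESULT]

▒▒▒▒▒▒▒▓▓▓▓▓▓▓▓▓▓▓▓████████████        
▒▒▒▒▒▒▒▓▓▓▓▓▓▓▓▓▓▓▓████████████        
▒▒▒▒▒▒▒▓▓▓▓▓▓▓▓▓▓▓▓████████████        
▒▒▒▒▒▒▒▓▓▓▓▓▓▓▓▓▓▓▓████████████        
▒▒▒▒▒▒▒▓▓▓▓▓▓▓▓▓▓▓▓████████████        
▒▒▒▒▒▒▒▓▓▓▓▓▓▓▓▓▓▓▓████████████        
▒▒▒▒▒▒▒▓▓▓▓▓▓▓▓▓▓▓▓████████████        
▒▒▒▒▒▒▒▓▓▓▓▓▓▓▓▓▓▓▓████████████        
▒▒▒▒▒▒▒▓▓▓▓▓▓▓▓▓▓▓▓████████████        
▒▒▒▒▒▒▒▓▓▓▓▓▓▓▓▓▓▓▓████████████        
▒▒▒▒▒▒▒▓▓▓▓▓▓▓▓▓▓▓▓████████████        
▒▒▒▒▒▒▒▓▓▓▓▓▓▓▓▓▓▓▓████████████        
▒▒▒▒▒▒▒▓▓▓▓▓▓▓▓▓▓▓▓████████████        
▒▒▒▒▒▒▒▓▓▓▓▓▓▓▓▓▓▓▓████████████        
▒▒▒▒▒▒▒▓▓▓▓▓▓▓▓▓▓▓▓████████████        
▒▒▒▒▒▒▒▓▓▓▓▓▓▓▓▓▓▓▓████████████        
▒▒▒▒▒▒▒▓▓▓▓▓▓▓▓▓▓▓▓████████████        
▒▒▒▒▒▒▒▓▓▓▓▓▓▓▓▓▓▓▓████████████        
▒▒▒▒▒▒▒▓▓▓▓▓▓▓▓▓▓▓▓████████████        


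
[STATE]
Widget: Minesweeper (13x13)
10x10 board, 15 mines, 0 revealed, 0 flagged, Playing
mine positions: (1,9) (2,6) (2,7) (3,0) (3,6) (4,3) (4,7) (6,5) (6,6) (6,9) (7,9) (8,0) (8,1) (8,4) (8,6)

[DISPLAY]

■■■■■■■■■■   
■■■■■■■■■■   
■■■■■■■■■■   
■■■■■■■■■■   
■■■■■■■■■■   
■■■■■■■■■■   
■■■■■■■■■■   
■■■■■■■■■■   
■■■■■■■■■■   
■■■■■■■■■■   
             
             
             


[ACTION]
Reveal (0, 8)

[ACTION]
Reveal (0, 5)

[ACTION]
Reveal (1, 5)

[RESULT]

        1■   
     1222■   
11   2■■■■   
■11112■■■■   
■■■■■■■■■■   
■■■■■■■■■■   
■■■■■■■■■■   
■■■■■■■■■■   
■■■■■■■■■■   
■■■■■■■■■■   
             
             
             


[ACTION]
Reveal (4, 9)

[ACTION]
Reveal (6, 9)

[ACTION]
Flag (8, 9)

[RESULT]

        1■   
     1222✹   
11   2✹✹21   
✹11112✹■2    
■■■✹■■■✹1    
■■■■■■■■21   
■■■■■✹✹■■✹   
■■■■■■■■■✹   
✹✹■■✹■✹■■■   
■■■■■■■■■■   
             
             
             


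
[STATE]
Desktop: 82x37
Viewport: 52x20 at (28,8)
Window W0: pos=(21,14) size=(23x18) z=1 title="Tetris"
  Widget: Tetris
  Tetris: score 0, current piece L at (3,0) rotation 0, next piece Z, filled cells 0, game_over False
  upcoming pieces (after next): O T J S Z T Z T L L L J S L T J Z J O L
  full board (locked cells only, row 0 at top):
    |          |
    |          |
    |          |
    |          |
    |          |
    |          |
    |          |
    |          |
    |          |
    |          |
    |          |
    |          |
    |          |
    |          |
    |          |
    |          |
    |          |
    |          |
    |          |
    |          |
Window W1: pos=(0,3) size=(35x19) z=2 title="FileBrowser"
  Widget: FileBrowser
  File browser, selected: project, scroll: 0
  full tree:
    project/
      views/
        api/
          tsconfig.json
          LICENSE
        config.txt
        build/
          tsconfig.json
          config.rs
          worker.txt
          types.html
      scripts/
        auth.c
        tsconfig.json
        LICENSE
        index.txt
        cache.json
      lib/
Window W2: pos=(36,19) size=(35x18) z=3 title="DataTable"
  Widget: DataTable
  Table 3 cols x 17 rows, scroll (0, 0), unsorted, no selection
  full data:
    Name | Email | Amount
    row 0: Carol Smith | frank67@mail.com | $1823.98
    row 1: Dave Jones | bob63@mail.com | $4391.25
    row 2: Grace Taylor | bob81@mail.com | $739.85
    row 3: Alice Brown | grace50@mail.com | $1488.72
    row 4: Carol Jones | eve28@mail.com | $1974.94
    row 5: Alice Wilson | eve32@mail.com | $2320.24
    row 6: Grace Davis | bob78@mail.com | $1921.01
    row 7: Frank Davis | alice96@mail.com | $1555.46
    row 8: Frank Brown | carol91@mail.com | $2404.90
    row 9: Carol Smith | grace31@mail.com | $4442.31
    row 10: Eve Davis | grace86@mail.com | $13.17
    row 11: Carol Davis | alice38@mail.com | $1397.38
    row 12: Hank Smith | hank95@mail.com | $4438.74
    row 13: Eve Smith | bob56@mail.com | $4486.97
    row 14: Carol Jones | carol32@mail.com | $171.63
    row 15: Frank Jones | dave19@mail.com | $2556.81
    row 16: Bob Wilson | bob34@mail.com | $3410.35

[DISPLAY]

      ┃                                             
      ┃                                             
      ┃                                             
      ┃                                             
      ┃                                             
      ┃                                             
      ┃━━━━━━━━┓                                    
      ┃        ┃                                    
      ┃────────┨                                    
      ┃xt:     ┃                                    
      ┃        ┃                                    
      ┃▓┏━━━━━━━━━━━━━━━━━━━━━━━━━━━━━━━━━┓         
      ┃ ┃ DataTable                       ┃         
━━━━━━┛ ┠─────────────────────────────────┨         
    │   ┃Name        │Email           │Amo┃         
    │Sco┃────────────┼────────────────┼───┃         
    │0  ┃Carol Smith │frank67@mail.com│$18┃         
    │   ┃Dave Jones  │bob63@mail.com  │$43┃         
    │   ┃Grace Taylor│bob81@mail.com  │$73┃         
    │   ┃Alice Brown │grace50@mail.com│$14┃         


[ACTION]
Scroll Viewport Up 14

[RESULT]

                                                    
                                                    
                                                    
━━━━━━┓                                             
      ┃                                             
──────┨                                             
      ┃                                             
      ┃                                             
      ┃                                             
      ┃                                             
      ┃                                             
      ┃                                             
      ┃                                             
      ┃                                             
      ┃━━━━━━━━┓                                    
      ┃        ┃                                    
      ┃────────┨                                    
      ┃xt:     ┃                                    
      ┃        ┃                                    
      ┃▓┏━━━━━━━━━━━━━━━━━━━━━━━━━━━━━━━━━┓         


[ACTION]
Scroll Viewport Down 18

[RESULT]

      ┃xt:     ┃                                    
      ┃        ┃                                    
      ┃▓┏━━━━━━━━━━━━━━━━━━━━━━━━━━━━━━━━━┓         
      ┃ ┃ DataTable                       ┃         
━━━━━━┛ ┠─────────────────────────────────┨         
    │   ┃Name        │Email           │Amo┃         
    │Sco┃────────────┼────────────────┼───┃         
    │0  ┃Carol Smith │frank67@mail.com│$18┃         
    │   ┃Dave Jones  │bob63@mail.com  │$43┃         
    │   ┃Grace Taylor│bob81@mail.com  │$73┃         
    │   ┃Alice Brown │grace50@mail.com│$14┃         
    │   ┃Carol Jones │eve28@mail.com  │$19┃         
    │   ┃Alice Wilson│eve32@mail.com  │$23┃         
    │   ┃Grace Davis │bob78@mail.com  │$19┃         
━━━━━━━━┃Frank Davis │alice96@mail.com│$15┃         
        ┃Frank Brown │carol91@mail.com│$24┃         
        ┃Carol Smith │grace31@mail.com│$44┃         
        ┃Eve Davis   │grace86@mail.com│$13┃         
        ┃Carol Davis │alice38@mail.com│$13┃         
        ┗━━━━━━━━━━━━━━━━━━━━━━━━━━━━━━━━━┛         


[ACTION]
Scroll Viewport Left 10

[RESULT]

                ┃xt:     ┃                          
                ┃        ┃                          
                ┃▓┏━━━━━━━━━━━━━━━━━━━━━━━━━━━━━━━━━
                ┃ ┃ DataTable                       
━━━━━━━━━━━━━━━━┛ ┠─────────────────────────────────
   ┃          │   ┃Name        │Email           │Amo
   ┃          │Sco┃────────────┼────────────────┼───
   ┃          │0  ┃Carol Smith │frank67@mail.com│$18
   ┃          │   ┃Dave Jones  │bob63@mail.com  │$43
   ┃          │   ┃Grace Taylor│bob81@mail.com  │$73
   ┃          │   ┃Alice Brown │grace50@mail.com│$14
   ┃          │   ┃Carol Jones │eve28@mail.com  │$19
   ┃          │   ┃Alice Wilson│eve32@mail.com  │$23
   ┃          │   ┃Grace Davis │bob78@mail.com  │$19
   ┗━━━━━━━━━━━━━━┃Frank Davis │alice96@mail.com│$15
                  ┃Frank Brown │carol91@mail.com│$24
                  ┃Carol Smith │grace31@mail.com│$44
                  ┃Eve Davis   │grace86@mail.com│$13
                  ┃Carol Davis │alice38@mail.com│$13
                  ┗━━━━━━━━━━━━━━━━━━━━━━━━━━━━━━━━━


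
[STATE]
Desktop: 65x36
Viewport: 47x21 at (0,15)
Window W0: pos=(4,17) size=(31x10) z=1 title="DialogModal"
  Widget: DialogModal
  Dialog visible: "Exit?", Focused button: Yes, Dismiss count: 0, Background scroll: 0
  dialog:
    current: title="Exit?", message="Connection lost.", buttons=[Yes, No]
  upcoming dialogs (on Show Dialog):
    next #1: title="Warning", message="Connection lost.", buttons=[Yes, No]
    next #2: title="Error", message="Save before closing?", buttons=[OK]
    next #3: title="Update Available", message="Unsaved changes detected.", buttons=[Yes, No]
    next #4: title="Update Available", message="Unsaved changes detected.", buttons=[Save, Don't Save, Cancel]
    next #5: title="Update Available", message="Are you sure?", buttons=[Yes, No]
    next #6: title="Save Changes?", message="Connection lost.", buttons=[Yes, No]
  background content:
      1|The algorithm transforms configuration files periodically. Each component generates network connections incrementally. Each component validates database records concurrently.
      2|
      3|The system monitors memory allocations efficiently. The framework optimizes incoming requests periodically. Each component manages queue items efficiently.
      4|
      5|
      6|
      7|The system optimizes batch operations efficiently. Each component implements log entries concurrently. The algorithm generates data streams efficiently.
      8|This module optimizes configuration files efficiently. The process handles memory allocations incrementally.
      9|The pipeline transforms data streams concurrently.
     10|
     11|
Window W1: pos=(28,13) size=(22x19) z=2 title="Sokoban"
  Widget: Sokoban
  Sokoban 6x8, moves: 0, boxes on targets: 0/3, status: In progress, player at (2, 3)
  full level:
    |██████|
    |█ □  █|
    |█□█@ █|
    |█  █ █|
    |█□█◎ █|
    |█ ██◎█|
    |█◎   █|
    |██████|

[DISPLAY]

                            ┠──────────────────
                            ┃██████            
    ┏━━━━━━━━━━━━━━━━━━━━━━━┃█ □  █            
    ┃ DialogModal           ┃█□█@ █            
    ┠───────────────────────┃█  █ █            
    ┃The ┌──────────────────┃█□█◎ █            
    ┃    │      Exit?       ┃█ ██◎█            
    ┃The │ Connection lost. ┃█◎   █            
    ┃    │    [Yes]  No     ┃██████            
    ┃    └──────────────────┃Moves: 0  0/3     
    ┃                       ┃                  
    ┗━━━━━━━━━━━━━━━━━━━━━━━┃                  
                            ┃                  
                            ┃                  
                            ┃                  
                            ┃                  
                            ┗━━━━━━━━━━━━━━━━━━
                                               
                                               
                                               
                                               


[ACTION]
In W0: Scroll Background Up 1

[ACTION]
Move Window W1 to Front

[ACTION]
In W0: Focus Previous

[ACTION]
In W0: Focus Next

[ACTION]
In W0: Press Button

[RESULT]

                            ┠──────────────────
                            ┃██████            
    ┏━━━━━━━━━━━━━━━━━━━━━━━┃█ □  █            
    ┃ DialogModal           ┃█□█@ █            
    ┠───────────────────────┃█  █ █            
    ┃The algorithm transform┃█□█◎ █            
    ┃                       ┃█ ██◎█            
    ┃The system monitors mem┃█◎   █            
    ┃                       ┃██████            
    ┃                       ┃Moves: 0  0/3     
    ┃                       ┃                  
    ┗━━━━━━━━━━━━━━━━━━━━━━━┃                  
                            ┃                  
                            ┃                  
                            ┃                  
                            ┃                  
                            ┗━━━━━━━━━━━━━━━━━━
                                               
                                               
                                               
                                               


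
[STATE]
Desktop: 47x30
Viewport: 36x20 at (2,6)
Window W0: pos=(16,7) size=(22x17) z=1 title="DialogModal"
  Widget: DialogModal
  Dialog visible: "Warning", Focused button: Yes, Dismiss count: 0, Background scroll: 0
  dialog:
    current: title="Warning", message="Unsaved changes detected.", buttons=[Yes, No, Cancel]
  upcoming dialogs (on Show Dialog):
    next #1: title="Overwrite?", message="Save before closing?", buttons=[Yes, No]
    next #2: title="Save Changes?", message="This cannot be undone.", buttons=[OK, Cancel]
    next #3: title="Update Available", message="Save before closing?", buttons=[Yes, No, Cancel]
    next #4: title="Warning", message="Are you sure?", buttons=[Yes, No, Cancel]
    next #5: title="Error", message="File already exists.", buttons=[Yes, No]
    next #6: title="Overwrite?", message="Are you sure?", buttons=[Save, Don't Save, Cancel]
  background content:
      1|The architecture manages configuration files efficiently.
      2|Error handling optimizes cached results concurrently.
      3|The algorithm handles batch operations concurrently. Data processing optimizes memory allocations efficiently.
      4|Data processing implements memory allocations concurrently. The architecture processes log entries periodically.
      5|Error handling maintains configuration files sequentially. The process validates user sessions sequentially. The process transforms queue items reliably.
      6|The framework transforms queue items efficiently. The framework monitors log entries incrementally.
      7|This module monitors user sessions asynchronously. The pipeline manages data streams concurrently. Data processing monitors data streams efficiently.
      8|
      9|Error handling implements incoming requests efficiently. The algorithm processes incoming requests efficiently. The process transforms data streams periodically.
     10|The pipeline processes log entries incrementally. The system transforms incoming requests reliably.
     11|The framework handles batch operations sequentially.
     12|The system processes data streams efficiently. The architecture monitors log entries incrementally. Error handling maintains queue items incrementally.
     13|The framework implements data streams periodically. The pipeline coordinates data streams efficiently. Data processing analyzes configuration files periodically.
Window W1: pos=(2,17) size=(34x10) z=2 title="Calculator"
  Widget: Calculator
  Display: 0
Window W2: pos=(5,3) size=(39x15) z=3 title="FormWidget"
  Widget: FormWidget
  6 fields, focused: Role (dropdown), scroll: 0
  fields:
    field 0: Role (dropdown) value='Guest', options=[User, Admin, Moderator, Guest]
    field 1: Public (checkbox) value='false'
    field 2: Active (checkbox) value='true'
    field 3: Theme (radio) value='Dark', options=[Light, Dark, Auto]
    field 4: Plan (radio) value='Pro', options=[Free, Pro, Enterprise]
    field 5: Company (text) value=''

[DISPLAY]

   ┃> Role:       [Guest            
   ┃  Public:     [ ]               
   ┃  Active:     [x]               
   ┃  Theme:      ( ) Light  (●) Dar
   ┃  Plan:       ( ) Free  (●) Pro 
   ┃  Company:    [                 
   ┃                                
   ┃                                
   ┃                                
   ┃                                
   ┃                                
┏━━┗━━━━━━━━━━━━━━━━━━━━━━━━━━━━━━━━
┃ Calculator                     ┃e┃
┠────────────────────────────────┨s┃
┃                               0┃e┃
┃┌───┬───┬───┬───┐               ┃s┃
┃│ 7 │ 8 │ 9 │ ÷ │               ┃m┃
┃├───┼───┼───┼───┤               ┃━┛
┃│ 4 │ 5 │ 6 │ × │               ┃  
┃└───┴───┴───┴───┘               ┃  


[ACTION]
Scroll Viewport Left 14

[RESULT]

     ┃> Role:       [Guest          
     ┃  Public:     [ ]             
     ┃  Active:     [x]             
     ┃  Theme:      ( ) Light  (●) D
     ┃  Plan:       ( ) Free  (●) Pr
     ┃  Company:    [               
     ┃                              
     ┃                              
     ┃                              
     ┃                              
     ┃                              
  ┏━━┗━━━━━━━━━━━━━━━━━━━━━━━━━━━━━━
  ┃ Calculator                     ┃
  ┠────────────────────────────────┨
  ┃                               0┃
  ┃┌───┬───┬───┬───┐               ┃
  ┃│ 7 │ 8 │ 9 │ ÷ │               ┃
  ┃├───┼───┼───┼───┤               ┃
  ┃│ 4 │ 5 │ 6 │ × │               ┃
  ┃└───┴───┴───┴───┘               ┃


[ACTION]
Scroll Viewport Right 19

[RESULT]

e:       [Guest               ▼]┃   
lic:     [ ]                    ┃   
ive:     [x]                    ┃   
me:      ( ) Light  (●) Dark  ( ┃   
n:       ( ) Free  (●) Pro  ( ) ┃   
pany:    [                     ]┃   
                                ┃   
                                ┃   
                                ┃   
                                ┃   
                                ┃   
━━━━━━━━━━━━━━━━━━━━━━━━━━━━━━━━┛   
tor                     ┃e┃         
────────────────────────┨s┃         
                       0┃e┃         
┬───┬───┐               ┃s┃         
│ 9 │ ÷ │               ┃m┃         
┼───┼───┤               ┃━┛         
│ 6 │ × │               ┃           
┴───┴───┘               ┃           


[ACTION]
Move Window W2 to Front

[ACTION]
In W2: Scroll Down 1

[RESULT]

lic:     [ ]                    ┃   
ive:     [x]                    ┃   
me:      ( ) Light  (●) Dark  ( ┃   
n:       ( ) Free  (●) Pro  ( ) ┃   
pany:    [                     ]┃   
                                ┃   
                                ┃   
                                ┃   
                                ┃   
                                ┃   
                                ┃   
━━━━━━━━━━━━━━━━━━━━━━━━━━━━━━━━┛   
tor                     ┃e┃         
────────────────────────┨s┃         
                       0┃e┃         
┬───┬───┐               ┃s┃         
│ 9 │ ÷ │               ┃m┃         
┼───┼───┤               ┃━┛         
│ 6 │ × │               ┃           
┴───┴───┘               ┃           


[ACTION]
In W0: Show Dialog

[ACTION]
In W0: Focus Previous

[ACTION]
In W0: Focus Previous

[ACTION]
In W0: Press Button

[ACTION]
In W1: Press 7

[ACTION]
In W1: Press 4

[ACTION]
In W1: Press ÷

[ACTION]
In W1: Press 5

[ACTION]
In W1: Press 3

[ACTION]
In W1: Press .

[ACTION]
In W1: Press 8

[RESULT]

lic:     [ ]                    ┃   
ive:     [x]                    ┃   
me:      ( ) Light  (●) Dark  ( ┃   
n:       ( ) Free  (●) Pro  ( ) ┃   
pany:    [                     ]┃   
                                ┃   
                                ┃   
                                ┃   
                                ┃   
                                ┃   
                                ┃   
━━━━━━━━━━━━━━━━━━━━━━━━━━━━━━━━┛   
tor                     ┃e┃         
────────────────────────┨s┃         
                    53.8┃e┃         
┬───┬───┐               ┃s┃         
│ 9 │ ÷ │               ┃m┃         
┼───┼───┤               ┃━┛         
│ 6 │ × │               ┃           
┴───┴───┘               ┃           


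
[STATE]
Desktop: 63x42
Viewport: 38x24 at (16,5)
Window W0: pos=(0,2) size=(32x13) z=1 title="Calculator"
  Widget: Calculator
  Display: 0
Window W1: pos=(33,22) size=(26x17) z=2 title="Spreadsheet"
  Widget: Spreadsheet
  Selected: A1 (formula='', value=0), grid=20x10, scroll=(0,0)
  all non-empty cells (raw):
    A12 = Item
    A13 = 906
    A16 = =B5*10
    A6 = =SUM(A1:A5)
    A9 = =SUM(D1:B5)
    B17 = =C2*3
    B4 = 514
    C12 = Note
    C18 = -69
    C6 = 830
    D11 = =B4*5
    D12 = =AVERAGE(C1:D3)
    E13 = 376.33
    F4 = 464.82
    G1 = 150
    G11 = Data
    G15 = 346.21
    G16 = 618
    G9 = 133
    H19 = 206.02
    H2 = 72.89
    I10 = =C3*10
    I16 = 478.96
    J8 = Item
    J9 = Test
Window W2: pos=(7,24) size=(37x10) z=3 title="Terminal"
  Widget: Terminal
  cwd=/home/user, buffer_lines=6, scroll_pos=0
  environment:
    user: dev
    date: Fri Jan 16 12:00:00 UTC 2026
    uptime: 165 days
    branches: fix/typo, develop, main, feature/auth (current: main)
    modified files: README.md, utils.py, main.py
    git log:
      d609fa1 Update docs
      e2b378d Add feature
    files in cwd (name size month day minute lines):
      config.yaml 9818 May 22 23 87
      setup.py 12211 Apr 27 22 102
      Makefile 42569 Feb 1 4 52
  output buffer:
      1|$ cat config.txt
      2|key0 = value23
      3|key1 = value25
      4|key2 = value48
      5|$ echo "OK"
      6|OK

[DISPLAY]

              0┃                      
─┐             ┃                      
 │             ┃                      
─┤             ┃                      
 │             ┃                      
─┤             ┃                      
 │             ┃                      
─┤             ┃                      
 │             ┃                      
━━━━━━━━━━━━━━━┛                      
                                      
                                      
                                      
                                      
                                      
                                      
                                      
                 ┏━━━━━━━━━━━━━━━━━━━━
                 ┃ Spreadsheet        
━━━━━━━━━━━━━━━━━━━━━━━━━━━┓──────────
l                          ┃          
───────────────────────────┨     B    
nfig.txt                   ┃----------
alue23                     ┃0]       0


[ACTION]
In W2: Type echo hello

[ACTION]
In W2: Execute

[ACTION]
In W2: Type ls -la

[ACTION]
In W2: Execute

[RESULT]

              0┃                      
─┐             ┃                      
 │             ┃                      
─┤             ┃                      
 │             ┃                      
─┤             ┃                      
 │             ┃                      
─┤             ┃                      
 │             ┃                      
━━━━━━━━━━━━━━━┛                      
                                      
                                      
                                      
                                      
                                      
                                      
                                      
                 ┏━━━━━━━━━━━━━━━━━━━━
                 ┃ Spreadsheet        
━━━━━━━━━━━━━━━━━━━━━━━━━━━┓──────────
l                          ┃          
───────────────────────────┨     B    
                           ┃----------
                           ┃0]       0


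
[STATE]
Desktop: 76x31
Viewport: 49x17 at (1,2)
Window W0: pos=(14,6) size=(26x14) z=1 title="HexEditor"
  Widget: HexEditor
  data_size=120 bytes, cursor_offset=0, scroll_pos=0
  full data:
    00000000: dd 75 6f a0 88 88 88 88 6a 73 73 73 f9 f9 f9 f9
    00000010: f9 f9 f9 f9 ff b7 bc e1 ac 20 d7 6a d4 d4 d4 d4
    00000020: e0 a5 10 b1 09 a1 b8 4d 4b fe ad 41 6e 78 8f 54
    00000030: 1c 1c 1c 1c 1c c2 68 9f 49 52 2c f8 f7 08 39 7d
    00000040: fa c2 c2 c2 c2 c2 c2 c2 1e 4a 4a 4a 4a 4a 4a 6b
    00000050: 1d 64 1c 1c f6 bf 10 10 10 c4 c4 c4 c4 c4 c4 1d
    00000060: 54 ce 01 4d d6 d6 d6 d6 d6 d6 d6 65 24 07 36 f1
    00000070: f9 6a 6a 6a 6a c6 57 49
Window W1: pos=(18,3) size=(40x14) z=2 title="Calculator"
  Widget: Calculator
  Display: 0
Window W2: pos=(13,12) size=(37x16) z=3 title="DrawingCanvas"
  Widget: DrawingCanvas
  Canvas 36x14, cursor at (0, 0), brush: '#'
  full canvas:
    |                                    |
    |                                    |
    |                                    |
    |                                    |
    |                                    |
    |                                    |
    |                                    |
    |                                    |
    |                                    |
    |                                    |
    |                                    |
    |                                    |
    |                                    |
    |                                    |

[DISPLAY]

                                                 
                 ┏━━━━━━━━━━━━━━━━━━━━━━━━━━━━━━━
                 ┃ Calculator                    
                 ┠───────────────────────────────
             ┏━━━┃                               
             ┃ He┃┌───┬───┬───┬───┐              
             ┠───┃│ 7 │ 8 │ 9 │ ÷ │              
             ┃000┃├───┼───┼───┼───┤              
             ┃000┃│ 4 │ 5 │ 6 │ × │              
             ┃000┃├───┼───┼───┼───┤              
            ┏━━━━━━━━━━━━━━━━━━━━━━━━━━━━━━━━━━━┓
            ┃ DrawingCanvas                     ┃
            ┠───────────────────────────────────┨
            ┃+                                  ┃
            ┃                                   ┃
            ┃                                   ┃
            ┃                                   ┃


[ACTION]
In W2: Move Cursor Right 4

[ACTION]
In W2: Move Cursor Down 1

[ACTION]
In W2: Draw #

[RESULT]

                                                 
                 ┏━━━━━━━━━━━━━━━━━━━━━━━━━━━━━━━
                 ┃ Calculator                    
                 ┠───────────────────────────────
             ┏━━━┃                               
             ┃ He┃┌───┬───┬───┬───┐              
             ┠───┃│ 7 │ 8 │ 9 │ ÷ │              
             ┃000┃├───┼───┼───┼───┤              
             ┃000┃│ 4 │ 5 │ 6 │ × │              
             ┃000┃├───┼───┼───┼───┤              
            ┏━━━━━━━━━━━━━━━━━━━━━━━━━━━━━━━━━━━┓
            ┃ DrawingCanvas                     ┃
            ┠───────────────────────────────────┨
            ┃                                   ┃
            ┃    #                              ┃
            ┃                                   ┃
            ┃                                   ┃


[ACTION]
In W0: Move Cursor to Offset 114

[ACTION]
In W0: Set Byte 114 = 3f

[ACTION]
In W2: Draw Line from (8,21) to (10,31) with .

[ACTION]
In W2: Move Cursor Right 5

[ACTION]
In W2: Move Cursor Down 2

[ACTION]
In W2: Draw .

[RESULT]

                                                 
                 ┏━━━━━━━━━━━━━━━━━━━━━━━━━━━━━━━
                 ┃ Calculator                    
                 ┠───────────────────────────────
             ┏━━━┃                               
             ┃ He┃┌───┬───┬───┬───┐              
             ┠───┃│ 7 │ 8 │ 9 │ ÷ │              
             ┃000┃├───┼───┼───┼───┤              
             ┃000┃│ 4 │ 5 │ 6 │ × │              
             ┃000┃├───┼───┼───┼───┤              
            ┏━━━━━━━━━━━━━━━━━━━━━━━━━━━━━━━━━━━┓
            ┃ DrawingCanvas                     ┃
            ┠───────────────────────────────────┨
            ┃                                   ┃
            ┃    #                              ┃
            ┃                                   ┃
            ┃         .                         ┃
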